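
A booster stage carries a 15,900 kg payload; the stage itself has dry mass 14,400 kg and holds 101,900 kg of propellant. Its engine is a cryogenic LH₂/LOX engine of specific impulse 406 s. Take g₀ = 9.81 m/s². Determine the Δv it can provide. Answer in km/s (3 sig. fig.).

v_e = Isp · g₀ = 406 × 9.81 = 3982.9 m/s.
m₀ = payload + dry + propellant = 15,900 + 14,400 + 101,900 = 132,200 kg.
m_f = payload + dry = 15,900 + 14,400 = 30,300 kg.
Δv = v_e · ln(m₀/m_f) = 3982.9 × ln(4.363) = 3982.9 × 1.4732 ≈ 5867.4 m/s.

Δv ≈ 5.87 km/s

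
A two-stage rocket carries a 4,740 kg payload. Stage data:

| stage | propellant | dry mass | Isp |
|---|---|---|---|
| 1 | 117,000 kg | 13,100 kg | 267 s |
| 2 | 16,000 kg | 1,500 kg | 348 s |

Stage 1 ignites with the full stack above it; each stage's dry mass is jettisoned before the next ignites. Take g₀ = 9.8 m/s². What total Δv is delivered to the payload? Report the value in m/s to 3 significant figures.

Ignition mass of stage 1 = 117,000+13,100 + 16,000+1,500 + 4,740 = 152,340 kg.
Stage 1: m₀ = 152,340 kg, m_f = 152,340 − 117,000 = 35,340 kg; Δv = 267×9.8×ln(4.311) = 2616.6×1.4611 ≈ 3823 m/s.
Stage 2: m₀ = 22,240 kg, m_f = 22,240 − 16,000 = 6,240 kg; Δv = 348×9.8×ln(3.564) = 3410.4×1.2709 ≈ 4334 m/s.
Total Δv = 3823 + 4334 = 8157 m/s.

Δv ≈ 8160 m/s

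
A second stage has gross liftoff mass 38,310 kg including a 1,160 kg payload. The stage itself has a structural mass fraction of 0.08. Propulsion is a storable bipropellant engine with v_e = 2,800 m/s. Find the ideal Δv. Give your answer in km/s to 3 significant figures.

Δv ≈ 6.24 km/s

Stage wet mass = m₀ − payload = 38,310 − 1,160 = 37,150 kg.
Stage dry mass = ε × stage wet mass = 0.08 × 37,150 = 2,972 kg.
Burnout mass m_f = stage dry + payload = 2,972 + 1,160 = 4,132 kg.
Δv = v_e · ln(38,310/4,132) = 2800.0 × ln(9.272) = 2800.0 × 2.2269 ≈ 6235 m/s.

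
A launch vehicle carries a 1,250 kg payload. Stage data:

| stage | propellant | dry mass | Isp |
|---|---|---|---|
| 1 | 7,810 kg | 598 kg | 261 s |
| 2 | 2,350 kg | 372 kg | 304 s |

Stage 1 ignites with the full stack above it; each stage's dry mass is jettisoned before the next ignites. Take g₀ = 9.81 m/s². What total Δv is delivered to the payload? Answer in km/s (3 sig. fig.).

Ignition mass of stage 1 = 7,810+598 + 2,350+372 + 1,250 = 12,380 kg.
Stage 1: m₀ = 12,380 kg, m_f = 12,380 − 7,810 = 4,570 kg; Δv = 261×9.81×ln(2.709) = 2560.4×0.9966 ≈ 2552 m/s.
Stage 2: m₀ = 3,972 kg, m_f = 3,972 − 2,350 = 1,622 kg; Δv = 304×9.81×ln(2.449) = 2982.2×0.8956 ≈ 2671 m/s.
Total Δv = 2552 + 2671 = 5223 m/s.

Δv ≈ 5.22 km/s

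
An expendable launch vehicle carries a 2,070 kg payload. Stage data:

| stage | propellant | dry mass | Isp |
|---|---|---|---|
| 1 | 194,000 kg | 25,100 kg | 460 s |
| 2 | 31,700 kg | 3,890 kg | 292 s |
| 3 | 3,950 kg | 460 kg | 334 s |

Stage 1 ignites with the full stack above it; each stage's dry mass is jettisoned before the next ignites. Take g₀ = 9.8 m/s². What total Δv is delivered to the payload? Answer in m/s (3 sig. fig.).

Δv ≈ 13200 m/s

Ignition mass of stage 1 = 194,000+25,100 + 31,700+3,890 + 3,950+460 + 2,070 = 261,170 kg.
Stage 1: m₀ = 261,170 kg, m_f = 261,170 − 194,000 = 67,170 kg; Δv = 460×9.8×ln(3.888) = 4508.0×1.3579 ≈ 6122 m/s.
Stage 2: m₀ = 42,070 kg, m_f = 42,070 − 31,700 = 10,370 kg; Δv = 292×9.8×ln(4.057) = 2861.6×1.4004 ≈ 4007 m/s.
Stage 3: m₀ = 6,480 kg, m_f = 6,480 − 3,950 = 2,530 kg; Δv = 334×9.8×ln(2.561) = 3273.2×0.9405 ≈ 3078 m/s.
Total Δv = 6122 + 4007 + 3078 = 13207 m/s.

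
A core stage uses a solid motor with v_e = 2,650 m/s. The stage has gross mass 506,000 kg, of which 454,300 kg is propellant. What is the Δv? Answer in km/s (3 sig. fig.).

Δv ≈ 6.04 km/s

m_f = m₀ − m_prop = 506,000 − 454,300 = 51,700 kg.
Δv = v_e · ln(m₀/m_f) = 2650.0 × ln(9.787) = 2650.0 × 2.2811 ≈ 6044.9 m/s.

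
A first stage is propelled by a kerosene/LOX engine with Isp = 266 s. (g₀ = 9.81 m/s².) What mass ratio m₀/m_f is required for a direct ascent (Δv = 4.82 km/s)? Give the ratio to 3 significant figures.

v_e = Isp · g₀ = 266 × 9.81 = 2609.5 m/s.
m₀/m_f = exp(Δv / v_e) = exp(4820 / 2609.5) = exp(1.8471) = 6.3416.

mass ratio ≈ 6.34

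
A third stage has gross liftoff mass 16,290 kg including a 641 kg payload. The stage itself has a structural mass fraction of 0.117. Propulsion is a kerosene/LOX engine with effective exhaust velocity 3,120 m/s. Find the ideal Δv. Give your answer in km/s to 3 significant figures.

Stage wet mass = m₀ − payload = 16,290 − 641 = 15,649 kg.
Stage dry mass = ε × stage wet mass = 0.117 × 15,649 = 1,830.93 kg.
Burnout mass m_f = stage dry + payload = 1,830.93 + 641 = 2,471.93 kg.
Δv = v_e · ln(16,290/2,471.93) = 3120.0 × ln(6.59) = 3120.0 × 1.8856 ≈ 5883 m/s.

Δv ≈ 5.88 km/s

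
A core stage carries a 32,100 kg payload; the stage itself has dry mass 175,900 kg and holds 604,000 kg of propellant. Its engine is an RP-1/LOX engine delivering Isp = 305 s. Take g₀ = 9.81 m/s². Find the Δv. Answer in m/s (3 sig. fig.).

Δv ≈ 4080 m/s

v_e = Isp · g₀ = 305 × 9.81 = 2992.1 m/s.
m₀ = payload + dry + propellant = 32,100 + 175,900 + 604,000 = 812,000 kg.
m_f = payload + dry = 32,100 + 175,900 = 208,000 kg.
By the Tsiolkovsky rocket equation, Δv = v_e · ln(m₀/m_f) = 2992.1 × ln(3.904) = 2992.1 × 1.3620 ≈ 4075.1 m/s.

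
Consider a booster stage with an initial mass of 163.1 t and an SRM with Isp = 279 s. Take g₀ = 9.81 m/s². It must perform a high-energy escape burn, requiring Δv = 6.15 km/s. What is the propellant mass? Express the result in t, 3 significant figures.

propellant mass ≈ 146 t

v_e = Isp · g₀ = 279 × 9.81 = 2737.0 m/s.
Using Δv = v_e ln(m₀/m_f): m₀/m_f = exp(Δv / v_e) = exp(6150 / 2737.0) = exp(2.2470) = 9.4593.
m_f = 163.1 / 9.4593 = 17.2423 t, so propellant = m₀ − m_f = 163.1 − 17.2423 = 145.8577 t.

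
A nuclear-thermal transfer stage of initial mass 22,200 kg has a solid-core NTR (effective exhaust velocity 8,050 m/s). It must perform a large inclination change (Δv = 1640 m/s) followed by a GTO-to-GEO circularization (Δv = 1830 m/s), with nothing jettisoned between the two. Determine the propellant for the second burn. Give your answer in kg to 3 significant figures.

propellant for the second burn ≈ 3680 kg

After the first burn: m = 22200 × exp(−1640/8050.0) = 22200 × 0.81569 = 18,108.3 kg.
After the second burn: m = 18,108.3 × exp(−1830/8050.0) = 18,108.3 × 0.79666 = 14,426.2 kg.
Second-burn propellant = 18,108.3 − 14,426.2 = 3,682.1 kg.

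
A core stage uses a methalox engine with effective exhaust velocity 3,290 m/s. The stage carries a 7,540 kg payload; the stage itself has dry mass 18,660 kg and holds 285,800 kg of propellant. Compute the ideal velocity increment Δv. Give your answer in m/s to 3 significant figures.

Δv ≈ 8150 m/s

m₀ = payload + dry + propellant = 7,540 + 18,660 + 285,800 = 312,000 kg.
m_f = payload + dry = 7,540 + 18,660 = 26,200 kg.
Δv = v_e · ln(m₀/m_f) = 3290.0 × ln(11.91) = 3290.0 × 2.4772 ≈ 8150.1 m/s.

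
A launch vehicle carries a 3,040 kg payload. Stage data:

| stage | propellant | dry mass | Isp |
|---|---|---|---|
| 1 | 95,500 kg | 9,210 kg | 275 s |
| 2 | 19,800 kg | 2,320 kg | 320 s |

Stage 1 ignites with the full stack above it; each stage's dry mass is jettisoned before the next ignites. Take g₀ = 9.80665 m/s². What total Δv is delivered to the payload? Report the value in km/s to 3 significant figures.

Δv ≈ 8.44 km/s

Ignition mass of stage 1 = 95,500+9,210 + 19,800+2,320 + 3,040 = 129,870 kg.
Stage 1: m₀ = 129,870 kg, m_f = 129,870 − 95,500 = 34,370 kg; Δv = 275×9.80665×ln(3.779) = 2696.8×1.3293 ≈ 3585 m/s.
Stage 2: m₀ = 25,160 kg, m_f = 25,160 − 19,800 = 5,360 kg; Δv = 320×9.80665×ln(4.694) = 3138.1×1.5463 ≈ 4852 m/s.
Total Δv = 3585 + 4852 = 8437 m/s.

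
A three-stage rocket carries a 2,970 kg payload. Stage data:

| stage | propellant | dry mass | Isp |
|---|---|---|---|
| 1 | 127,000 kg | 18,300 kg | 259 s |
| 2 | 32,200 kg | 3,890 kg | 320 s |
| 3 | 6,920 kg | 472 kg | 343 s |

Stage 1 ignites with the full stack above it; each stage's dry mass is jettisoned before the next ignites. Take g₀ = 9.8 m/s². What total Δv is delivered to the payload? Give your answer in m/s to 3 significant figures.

Δv ≈ 10200 m/s

Ignition mass of stage 1 = 127,000+18,300 + 32,200+3,890 + 6,920+472 + 2,970 = 191,752 kg.
Stage 1: m₀ = 191,752 kg, m_f = 191,752 − 127,000 = 64,752 kg; Δv = 259×9.8×ln(2.961) = 2538.2×1.0856 ≈ 2756 m/s.
Stage 2: m₀ = 46,452 kg, m_f = 46,452 − 32,200 = 14,252 kg; Δv = 320×9.8×ln(3.259) = 3136.0×1.1815 ≈ 3705 m/s.
Stage 3: m₀ = 10,362 kg, m_f = 10,362 − 6,920 = 3,442 kg; Δv = 343×9.8×ln(3.01) = 3361.4×1.1021 ≈ 3705 m/s.
Total Δv = 2756 + 3705 + 3705 = 10166 m/s.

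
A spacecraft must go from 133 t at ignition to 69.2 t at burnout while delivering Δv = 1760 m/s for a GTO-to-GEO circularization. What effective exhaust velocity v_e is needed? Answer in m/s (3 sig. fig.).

v_e ≈ 2690 m/s

ln(m₀/m_f) = ln(133000/69200) = ln(1.922) = 0.6533.
Rocket equation: v_e = Δv / ln(m₀/m_f) = 1760 / 0.6533 = 2693.8 m/s.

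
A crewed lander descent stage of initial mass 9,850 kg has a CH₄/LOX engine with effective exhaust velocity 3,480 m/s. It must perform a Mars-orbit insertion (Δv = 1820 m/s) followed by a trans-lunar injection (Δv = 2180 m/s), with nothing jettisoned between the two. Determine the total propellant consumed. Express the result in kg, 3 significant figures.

total propellant consumed ≈ 6730 kg

After the first burn: m = 9850 × exp(−1820/3480.0) = 9850 × 0.59275 = 5,838.59 kg.
After the second burn: m = 5,838.59 × exp(−2180/3480.0) = 5,838.59 × 0.53449 = 3,120.67 kg.
Total propellant = m₀ − m_final = 9850 − 3,120.67 = 6,729.33 kg.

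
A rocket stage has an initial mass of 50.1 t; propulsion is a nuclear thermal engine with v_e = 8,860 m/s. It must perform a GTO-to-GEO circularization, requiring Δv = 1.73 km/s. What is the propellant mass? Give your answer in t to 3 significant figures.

propellant mass ≈ 8.89 t

m₀/m_f = exp(Δv / v_e) = exp(1730 / 8860.0) = exp(0.1953) = 1.2156.
m_f = 50.1 / 1.2156 = 41.2142 t, so propellant = m₀ − m_f = 50.1 − 41.2142 = 8.8858 t.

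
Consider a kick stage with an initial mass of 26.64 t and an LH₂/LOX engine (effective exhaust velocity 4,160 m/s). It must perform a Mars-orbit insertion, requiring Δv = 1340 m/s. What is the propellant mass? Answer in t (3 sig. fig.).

propellant mass ≈ 7.34 t

Rocket equation: m₀/m_f = exp(Δv / v_e) = exp(1340 / 4160.0) = exp(0.3221) = 1.3800.
m_f = 26.64 / 1.3800 = 19.3043 t, so propellant = m₀ − m_f = 26.64 − 19.3043 = 7.3357 t.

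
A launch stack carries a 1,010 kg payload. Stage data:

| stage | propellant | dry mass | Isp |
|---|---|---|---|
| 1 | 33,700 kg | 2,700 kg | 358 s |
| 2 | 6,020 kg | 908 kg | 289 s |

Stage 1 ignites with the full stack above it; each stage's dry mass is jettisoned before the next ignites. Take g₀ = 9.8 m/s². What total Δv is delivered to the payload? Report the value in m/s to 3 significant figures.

Δv ≈ 9030 m/s

Ignition mass of stage 1 = 33,700+2,700 + 6,020+908 + 1,010 = 44,338 kg.
Stage 1: m₀ = 44,338 kg, m_f = 44,338 − 33,700 = 10,638 kg; Δv = 358×9.8×ln(4.168) = 3508.4×1.4274 ≈ 5008 m/s.
Stage 2: m₀ = 7,938 kg, m_f = 7,938 − 6,020 = 1,918 kg; Δv = 289×9.8×ln(4.139) = 2832.2×1.4204 ≈ 4023 m/s.
Total Δv = 5008 + 4023 = 9031 m/s.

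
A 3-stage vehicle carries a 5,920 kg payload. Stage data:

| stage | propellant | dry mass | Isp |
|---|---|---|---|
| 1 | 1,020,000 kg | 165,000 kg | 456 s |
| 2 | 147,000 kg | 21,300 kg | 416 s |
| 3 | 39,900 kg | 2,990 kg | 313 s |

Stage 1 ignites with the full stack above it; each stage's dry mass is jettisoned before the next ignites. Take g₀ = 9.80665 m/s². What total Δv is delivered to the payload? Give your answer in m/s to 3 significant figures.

Δv ≈ 15600 m/s

Ignition mass of stage 1 = 1,020,000+165,000 + 147,000+21,300 + 39,900+2,990 + 5,920 = 1,402,110 kg.
Stage 1: m₀ = 1,402,110 kg, m_f = 1,402,110 − 1,020,000 = 382,110 kg; Δv = 456×9.80665×ln(3.669) = 4471.8×1.3000 ≈ 5813 m/s.
Stage 2: m₀ = 217,110 kg, m_f = 217,110 − 147,000 = 70,110 kg; Δv = 416×9.80665×ln(3.097) = 4079.6×1.1303 ≈ 4611 m/s.
Stage 3: m₀ = 48,810 kg, m_f = 48,810 − 39,900 = 8,910 kg; Δv = 313×9.80665×ln(5.478) = 3069.5×1.7008 ≈ 5220 m/s.
Total Δv = 5813 + 4611 + 5220 = 15644 m/s.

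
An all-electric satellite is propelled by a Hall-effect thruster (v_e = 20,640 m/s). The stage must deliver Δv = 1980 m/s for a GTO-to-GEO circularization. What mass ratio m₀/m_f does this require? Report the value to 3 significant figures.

mass ratio ≈ 1.10

m₀/m_f = exp(Δv / v_e) = exp(1980 / 20640.0) = exp(0.0959) = 1.1007.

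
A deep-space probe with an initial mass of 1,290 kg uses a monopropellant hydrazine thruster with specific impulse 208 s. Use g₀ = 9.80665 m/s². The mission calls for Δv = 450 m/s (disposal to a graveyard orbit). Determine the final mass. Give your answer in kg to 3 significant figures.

v_e = Isp · g₀ = 208 × 9.80665 = 2039.8 m/s.
m₀/m_f = exp(Δv / v_e) = exp(450 / 2039.8) = exp(0.2206) = 1.2468.
m_f = m₀ / 1.2468 = 1,290 / 1.2468 = 1,034.65 kg.

final mass ≈ 1030 kg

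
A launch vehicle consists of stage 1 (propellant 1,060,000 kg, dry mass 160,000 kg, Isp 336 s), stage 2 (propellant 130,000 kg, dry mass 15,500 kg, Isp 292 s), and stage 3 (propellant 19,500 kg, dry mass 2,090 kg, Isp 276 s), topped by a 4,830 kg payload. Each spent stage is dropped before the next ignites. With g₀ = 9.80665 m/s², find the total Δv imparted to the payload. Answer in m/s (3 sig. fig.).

Δv ≈ 12400 m/s

Ignition mass of stage 1 = 1,060,000+160,000 + 130,000+15,500 + 19,500+2,090 + 4,830 = 1,391,920 kg.
Stage 1: m₀ = 1,391,920 kg, m_f = 1,391,920 − 1,060,000 = 331,920 kg; Δv = 336×9.80665×ln(4.194) = 3295.0×1.4335 ≈ 4724 m/s.
Stage 2: m₀ = 171,920 kg, m_f = 171,920 − 130,000 = 41,920 kg; Δv = 292×9.80665×ln(4.101) = 2863.5×1.4113 ≈ 4041 m/s.
Stage 3: m₀ = 26,420 kg, m_f = 26,420 − 19,500 = 6,920 kg; Δv = 276×9.80665×ln(3.818) = 2706.6×1.3397 ≈ 3626 m/s.
Total Δv = 4724 + 4041 + 3626 = 12391 m/s.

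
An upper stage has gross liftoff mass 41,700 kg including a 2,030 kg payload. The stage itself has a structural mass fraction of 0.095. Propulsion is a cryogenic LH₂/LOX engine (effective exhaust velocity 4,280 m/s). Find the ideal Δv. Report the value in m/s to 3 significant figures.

Δv ≈ 8440 m/s

Stage wet mass = m₀ − payload = 41,700 − 2,030 = 39,670 kg.
Stage dry mass = ε × stage wet mass = 0.095 × 39,670 = 3,768.65 kg.
Burnout mass m_f = stage dry + payload = 3,768.65 + 2,030 = 5,798.65 kg.
From the ideal rocket equation, Δv = v_e · ln(41,700/5,798.65) = 4280.0 × ln(7.191) = 4280.0 × 1.9729 ≈ 8444 m/s.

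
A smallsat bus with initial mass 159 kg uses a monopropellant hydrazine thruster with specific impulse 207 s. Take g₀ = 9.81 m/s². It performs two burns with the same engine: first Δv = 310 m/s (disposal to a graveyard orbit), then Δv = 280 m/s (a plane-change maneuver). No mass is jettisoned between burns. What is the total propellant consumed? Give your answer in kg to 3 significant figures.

v_e = Isp · g₀ = 207 × 9.81 = 2030.7 m/s.
After the first burn: m = 159 × exp(−310/2030.7) = 159 × 0.85842 = 136.489 kg.
After the second burn: m = 136.489 × exp(−280/2030.7) = 136.489 × 0.87120 = 118.909 kg.
Total propellant = m₀ − m_final = 159 − 118.909 = 40.091 kg.

total propellant consumed ≈ 40.1 kg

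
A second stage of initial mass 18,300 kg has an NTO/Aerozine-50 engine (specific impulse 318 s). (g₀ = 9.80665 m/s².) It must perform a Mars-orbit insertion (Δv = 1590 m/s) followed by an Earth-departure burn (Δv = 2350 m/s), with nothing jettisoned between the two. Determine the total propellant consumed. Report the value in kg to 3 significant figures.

total propellant consumed ≈ 13100 kg

v_e = Isp · g₀ = 318 × 9.80665 = 3118.5 m/s.
After the first burn: m = 18300 × exp(−1590/3118.5) = 18300 × 0.60058 = 10,990.6 kg.
After the second burn: m = 10,990.6 × exp(−2350/3118.5) = 10,990.6 × 0.47069 = 5,173.17 kg.
Total propellant = m₀ − m_final = 18300 − 5,173.17 = 13,126.83 kg.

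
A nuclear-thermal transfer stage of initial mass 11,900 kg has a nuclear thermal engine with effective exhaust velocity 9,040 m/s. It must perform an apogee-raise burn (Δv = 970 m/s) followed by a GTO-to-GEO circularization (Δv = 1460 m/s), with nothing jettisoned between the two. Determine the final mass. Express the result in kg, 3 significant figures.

After the first burn: m = 11900 × exp(−970/9040.0) = 11900 × 0.89826 = 10,689.3 kg.
After the second burn: m = 10,689.3 × exp(−1460/9040.0) = 10,689.3 × 0.85086 = 9,095.1 kg.

final mass ≈ 9100 kg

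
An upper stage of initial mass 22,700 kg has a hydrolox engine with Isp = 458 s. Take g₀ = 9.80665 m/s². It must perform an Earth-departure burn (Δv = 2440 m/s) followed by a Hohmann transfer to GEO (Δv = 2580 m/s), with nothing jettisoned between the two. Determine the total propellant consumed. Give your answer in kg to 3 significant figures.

total propellant consumed ≈ 15300 kg

v_e = Isp · g₀ = 458 × 9.80665 = 4491.4 m/s.
After the first burn: m = 22700 × exp(−2440/4491.4) = 22700 × 0.58085 = 13,185.3 kg.
After the second burn: m = 13,185.3 × exp(−2580/4491.4) = 13,185.3 × 0.56303 = 7,423.72 kg.
Total propellant = m₀ − m_final = 22700 − 7,423.72 = 15,276.28 kg.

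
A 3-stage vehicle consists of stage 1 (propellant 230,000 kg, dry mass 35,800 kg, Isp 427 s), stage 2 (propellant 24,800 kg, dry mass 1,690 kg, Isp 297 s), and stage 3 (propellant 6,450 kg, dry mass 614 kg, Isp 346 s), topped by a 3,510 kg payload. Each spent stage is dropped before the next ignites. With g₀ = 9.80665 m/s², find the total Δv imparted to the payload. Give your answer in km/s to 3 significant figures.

Ignition mass of stage 1 = 230,000+35,800 + 24,800+1,690 + 6,450+614 + 3,510 = 302,864 kg.
Stage 1: m₀ = 302,864 kg, m_f = 302,864 − 230,000 = 72,864 kg; Δv = 427×9.80665×ln(4.157) = 4187.4×1.4247 ≈ 5966 m/s.
Stage 2: m₀ = 37,064 kg, m_f = 37,064 − 24,800 = 12,264 kg; Δv = 297×9.80665×ln(3.022) = 2912.6×1.1060 ≈ 3221 m/s.
Stage 3: m₀ = 10,574 kg, m_f = 10,574 − 6,450 = 4,124 kg; Δv = 346×9.80665×ln(2.564) = 3393.1×0.9416 ≈ 3195 m/s.
Total Δv = 5966 + 3221 + 3195 = 12382 m/s.

Δv ≈ 12.4 km/s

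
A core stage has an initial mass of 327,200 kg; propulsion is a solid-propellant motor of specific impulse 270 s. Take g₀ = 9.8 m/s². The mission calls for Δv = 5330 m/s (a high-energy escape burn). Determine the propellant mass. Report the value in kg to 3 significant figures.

v_e = Isp · g₀ = 270 × 9.8 = 2646.0 m/s.
m₀/m_f = exp(Δv / v_e) = exp(5330 / 2646.0) = exp(2.0144) = 7.4959.
m_f = 327,200 / 7.4959 = 43,650.5 kg, so propellant = m₀ − m_f = 327,200 − 43,650.5 = 283,549.5 kg.

propellant mass ≈ 284000 kg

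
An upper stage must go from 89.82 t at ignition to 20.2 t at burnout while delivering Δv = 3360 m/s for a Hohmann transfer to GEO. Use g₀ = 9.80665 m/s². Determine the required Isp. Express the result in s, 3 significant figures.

Isp ≈ 230 s

ln(m₀/m_f) = ln(89820/20200) = ln(4.447) = 1.4921.
Rocket equation: v_e = Δv / ln(m₀/m_f) = 3360 / 1.4921 = 2251.8 m/s.
Isp = v_e / g₀ = 2251.8 / 9.80665 = 229.6 s.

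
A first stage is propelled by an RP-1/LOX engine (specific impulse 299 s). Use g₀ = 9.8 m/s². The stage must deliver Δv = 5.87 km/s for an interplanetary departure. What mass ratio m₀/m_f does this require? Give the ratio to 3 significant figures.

v_e = Isp · g₀ = 299 × 9.8 = 2930.2 m/s.
m₀/m_f = exp(Δv / v_e) = exp(5870 / 2930.2) = exp(2.0033) = 7.4133.

mass ratio ≈ 7.41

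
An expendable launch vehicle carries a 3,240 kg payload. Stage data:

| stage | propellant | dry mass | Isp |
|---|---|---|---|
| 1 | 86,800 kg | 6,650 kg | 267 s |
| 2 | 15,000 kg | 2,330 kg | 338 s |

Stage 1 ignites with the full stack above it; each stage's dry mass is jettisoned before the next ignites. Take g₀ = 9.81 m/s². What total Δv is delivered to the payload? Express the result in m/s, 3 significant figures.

Ignition mass of stage 1 = 86,800+6,650 + 15,000+2,330 + 3,240 = 114,020 kg.
Stage 1: m₀ = 114,020 kg, m_f = 114,020 − 86,800 = 27,220 kg; Δv = 267×9.81×ln(4.189) = 2619.3×1.4324 ≈ 3752 m/s.
Stage 2: m₀ = 20,570 kg, m_f = 20,570 − 15,000 = 5,570 kg; Δv = 338×9.81×ln(3.693) = 3315.8×1.3064 ≈ 4332 m/s.
Total Δv = 3752 + 4332 = 8084 m/s.

Δv ≈ 8080 m/s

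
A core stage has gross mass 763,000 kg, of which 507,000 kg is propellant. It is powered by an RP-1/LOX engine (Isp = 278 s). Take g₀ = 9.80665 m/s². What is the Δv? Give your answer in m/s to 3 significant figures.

Δv ≈ 2980 m/s

v_e = Isp · g₀ = 278 × 9.80665 = 2726.2 m/s.
m_f = m₀ − m_prop = 763,000 − 507,000 = 256,000 kg.
Δv = v_e · ln(m₀/m_f) = 2726.2 × ln(2.98) = 2726.2 × 1.0921 ≈ 2977.3 m/s.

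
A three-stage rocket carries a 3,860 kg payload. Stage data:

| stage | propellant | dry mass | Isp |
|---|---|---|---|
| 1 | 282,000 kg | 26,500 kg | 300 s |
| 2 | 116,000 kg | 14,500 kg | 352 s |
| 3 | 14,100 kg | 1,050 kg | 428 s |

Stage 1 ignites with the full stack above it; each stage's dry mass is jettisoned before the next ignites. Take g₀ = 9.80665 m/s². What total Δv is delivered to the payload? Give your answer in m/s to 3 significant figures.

Ignition mass of stage 1 = 282,000+26,500 + 116,000+14,500 + 14,100+1,050 + 3,860 = 458,010 kg.
Stage 1: m₀ = 458,010 kg, m_f = 458,010 − 282,000 = 176,010 kg; Δv = 300×9.80665×ln(2.602) = 2942.0×0.9564 ≈ 2814 m/s.
Stage 2: m₀ = 149,510 kg, m_f = 149,510 − 116,000 = 33,510 kg; Δv = 352×9.80665×ln(4.462) = 3451.9×1.4955 ≈ 5162 m/s.
Stage 3: m₀ = 19,010 kg, m_f = 19,010 − 14,100 = 4,910 kg; Δv = 428×9.80665×ln(3.872) = 4197.2×1.3537 ≈ 5682 m/s.
Total Δv = 2814 + 5162 + 5682 = 13658 m/s.

Δv ≈ 13700 m/s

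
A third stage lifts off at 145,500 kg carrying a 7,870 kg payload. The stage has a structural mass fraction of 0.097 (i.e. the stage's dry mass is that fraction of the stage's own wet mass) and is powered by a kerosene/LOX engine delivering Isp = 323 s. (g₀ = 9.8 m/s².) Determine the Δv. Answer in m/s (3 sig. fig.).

Stage wet mass = m₀ − payload = 145,500 − 7,870 = 137,630 kg.
Stage dry mass = ε × stage wet mass = 0.097 × 137,630 = 13,350.1 kg.
Burnout mass m_f = stage dry + payload = 13,350.1 + 7,870 = 21,220.1 kg.
v_e = Isp · g₀ = 323 × 9.8 = 3165.4 m/s.
Rocket equation: Δv = v_e · ln(145,500/21,220.1) = 3165.4 × ln(6.857) = 3165.4 × 1.9252 ≈ 6094 m/s.

Δv ≈ 6090 m/s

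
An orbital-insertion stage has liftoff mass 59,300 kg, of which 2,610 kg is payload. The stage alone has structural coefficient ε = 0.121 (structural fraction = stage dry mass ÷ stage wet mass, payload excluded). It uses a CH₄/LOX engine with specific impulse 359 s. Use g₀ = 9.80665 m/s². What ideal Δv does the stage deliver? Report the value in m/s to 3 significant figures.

Stage wet mass = m₀ − payload = 59,300 − 2,610 = 56,690 kg.
Stage dry mass = ε × stage wet mass = 0.121 × 56,690 = 6,859.49 kg.
Burnout mass m_f = stage dry + payload = 6,859.49 + 2,610 = 9,469.49 kg.
v_e = Isp · g₀ = 359 × 9.80665 = 3520.6 m/s.
Rocket equation: Δv = v_e · ln(59,300/9,469.49) = 3520.6 × ln(6.262) = 3520.6 × 1.8345 ≈ 6459 m/s.

Δv ≈ 6460 m/s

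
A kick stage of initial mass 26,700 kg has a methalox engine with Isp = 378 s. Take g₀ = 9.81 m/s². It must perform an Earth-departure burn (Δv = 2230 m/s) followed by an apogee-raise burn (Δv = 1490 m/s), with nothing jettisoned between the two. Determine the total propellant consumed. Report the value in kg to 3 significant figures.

v_e = Isp · g₀ = 378 × 9.81 = 3708.2 m/s.
After the first burn: m = 26700 × exp(−2230/3708.2) = 26700 × 0.54806 = 14,633.2 kg.
After the second burn: m = 14,633.2 × exp(−1490/3708.2) = 14,633.2 × 0.66910 = 9,791.07 kg.
Total propellant = m₀ − m_final = 26700 − 9,791.07 = 16,908.93 kg.

total propellant consumed ≈ 16900 kg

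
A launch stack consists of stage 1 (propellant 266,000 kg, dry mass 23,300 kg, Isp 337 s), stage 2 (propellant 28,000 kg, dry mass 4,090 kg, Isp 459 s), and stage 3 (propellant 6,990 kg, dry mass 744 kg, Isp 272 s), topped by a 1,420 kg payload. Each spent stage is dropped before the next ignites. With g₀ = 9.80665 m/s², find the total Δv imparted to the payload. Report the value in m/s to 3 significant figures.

Ignition mass of stage 1 = 266,000+23,300 + 28,000+4,090 + 6,990+744 + 1,420 = 330,544 kg.
Stage 1: m₀ = 330,544 kg, m_f = 330,544 − 266,000 = 64,544 kg; Δv = 337×9.80665×ln(5.121) = 3304.8×1.6334 ≈ 5398 m/s.
Stage 2: m₀ = 41,244 kg, m_f = 41,244 − 28,000 = 13,244 kg; Δv = 459×9.80665×ln(3.114) = 4501.3×1.1360 ≈ 5113 m/s.
Stage 3: m₀ = 9,154 kg, m_f = 9,154 − 6,990 = 2,164 kg; Δv = 272×9.80665×ln(4.23) = 2667.4×1.4422 ≈ 3847 m/s.
Total Δv = 5398 + 5113 + 3847 = 14358 m/s.

Δv ≈ 14400 m/s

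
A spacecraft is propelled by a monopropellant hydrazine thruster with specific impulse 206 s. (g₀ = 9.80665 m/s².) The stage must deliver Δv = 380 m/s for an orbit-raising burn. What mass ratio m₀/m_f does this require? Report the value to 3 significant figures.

v_e = Isp · g₀ = 206 × 9.80665 = 2020.2 m/s.
m₀/m_f = exp(Δv / v_e) = exp(380 / 2020.2) = exp(0.1881) = 1.2070.

mass ratio ≈ 1.21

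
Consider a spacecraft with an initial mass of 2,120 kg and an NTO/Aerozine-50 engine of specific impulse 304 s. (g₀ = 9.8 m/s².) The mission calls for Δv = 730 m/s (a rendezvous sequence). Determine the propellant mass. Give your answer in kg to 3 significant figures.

propellant mass ≈ 461 kg

v_e = Isp · g₀ = 304 × 9.8 = 2979.2 m/s.
From the ideal rocket equation, m₀/m_f = exp(Δv / v_e) = exp(730 / 2979.2) = exp(0.2450) = 1.2777.
m_f = 2,120 / 1.2777 = 1,659.23 kg, so propellant = m₀ − m_f = 2,120 − 1,659.23 = 460.77 kg.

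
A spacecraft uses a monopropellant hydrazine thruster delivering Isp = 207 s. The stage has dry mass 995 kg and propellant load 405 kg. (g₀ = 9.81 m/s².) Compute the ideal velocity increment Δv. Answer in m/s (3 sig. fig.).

v_e = Isp · g₀ = 207 × 9.81 = 2030.7 m/s.
m₀ = m_dry + m_prop = 995 + 405 = 1,400 kg.
By the Tsiolkovsky rocket equation, Δv = v_e · ln(m₀/m_f) = 2030.7 × ln(1.407) = 2030.7 × 0.3415 ≈ 693.4 m/s.

Δv ≈ 693 m/s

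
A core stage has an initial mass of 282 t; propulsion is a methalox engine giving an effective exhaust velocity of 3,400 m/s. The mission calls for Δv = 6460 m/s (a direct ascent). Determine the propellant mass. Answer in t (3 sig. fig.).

propellant mass ≈ 240 t

By the Tsiolkovsky rocket equation, m₀/m_f = exp(Δv / v_e) = exp(6460 / 3400.0) = exp(1.9000) = 6.6859.
m_f = 282 / 6.6859 = 42.1783 t, so propellant = m₀ − m_f = 282 − 42.1783 = 239.8217 t.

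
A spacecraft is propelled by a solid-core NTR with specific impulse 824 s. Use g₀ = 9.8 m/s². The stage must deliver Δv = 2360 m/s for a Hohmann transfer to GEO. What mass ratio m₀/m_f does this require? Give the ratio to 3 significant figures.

v_e = Isp · g₀ = 824 × 9.8 = 8075.2 m/s.
m₀/m_f = exp(Δv / v_e) = exp(2360 / 8075.2) = exp(0.2923) = 1.3394.

mass ratio ≈ 1.34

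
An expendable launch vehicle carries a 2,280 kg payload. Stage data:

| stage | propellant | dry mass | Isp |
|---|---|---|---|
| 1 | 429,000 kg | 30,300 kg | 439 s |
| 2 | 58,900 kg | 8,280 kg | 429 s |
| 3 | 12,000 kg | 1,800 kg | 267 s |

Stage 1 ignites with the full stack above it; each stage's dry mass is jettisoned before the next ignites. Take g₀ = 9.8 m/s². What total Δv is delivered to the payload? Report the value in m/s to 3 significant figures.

Ignition mass of stage 1 = 429,000+30,300 + 58,900+8,280 + 12,000+1,800 + 2,280 = 542,560 kg.
Stage 1: m₀ = 542,560 kg, m_f = 542,560 − 429,000 = 113,560 kg; Δv = 439×9.8×ln(4.778) = 4302.2×1.5640 ≈ 6729 m/s.
Stage 2: m₀ = 83,260 kg, m_f = 83,260 − 58,900 = 24,360 kg; Δv = 429×9.8×ln(3.418) = 4204.2×1.2290 ≈ 5167 m/s.
Stage 3: m₀ = 16,080 kg, m_f = 16,080 − 12,000 = 4,080 kg; Δv = 267×9.8×ln(3.941) = 2616.6×1.3715 ≈ 3589 m/s.
Total Δv = 6729 + 5167 + 3589 = 15485 m/s.

Δv ≈ 15500 m/s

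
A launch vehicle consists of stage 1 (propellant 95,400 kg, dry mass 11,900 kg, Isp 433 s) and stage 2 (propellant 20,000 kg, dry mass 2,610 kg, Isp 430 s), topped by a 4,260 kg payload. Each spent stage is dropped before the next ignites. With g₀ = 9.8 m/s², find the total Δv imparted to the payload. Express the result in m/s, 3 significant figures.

Ignition mass of stage 1 = 95,400+11,900 + 20,000+2,610 + 4,260 = 134,170 kg.
Stage 1: m₀ = 134,170 kg, m_f = 134,170 − 95,400 = 38,770 kg; Δv = 433×9.8×ln(3.461) = 4243.4×1.2415 ≈ 5268 m/s.
Stage 2: m₀ = 26,870 kg, m_f = 26,870 − 20,000 = 6,870 kg; Δv = 430×9.8×ln(3.911) = 4214.0×1.3638 ≈ 5747 m/s.
Total Δv = 5268 + 5747 = 11015 m/s.

Δv ≈ 11000 m/s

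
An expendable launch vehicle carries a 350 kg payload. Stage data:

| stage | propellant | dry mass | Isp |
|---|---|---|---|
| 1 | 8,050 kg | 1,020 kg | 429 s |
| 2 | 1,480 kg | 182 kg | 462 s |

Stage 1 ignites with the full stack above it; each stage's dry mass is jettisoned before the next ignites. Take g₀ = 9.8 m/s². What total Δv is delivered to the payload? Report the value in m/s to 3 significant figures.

Ignition mass of stage 1 = 8,050+1,020 + 1,480+182 + 350 = 11,082 kg.
Stage 1: m₀ = 11,082 kg, m_f = 11,082 − 8,050 = 3,032 kg; Δv = 429×9.8×ln(3.655) = 4204.2×1.2961 ≈ 5449 m/s.
Stage 2: m₀ = 2,012 kg, m_f = 2,012 − 1,480 = 532 kg; Δv = 462×9.8×ln(3.782) = 4527.6×1.3302 ≈ 6023 m/s.
Total Δv = 5449 + 6023 = 11472 m/s.

Δv ≈ 11500 m/s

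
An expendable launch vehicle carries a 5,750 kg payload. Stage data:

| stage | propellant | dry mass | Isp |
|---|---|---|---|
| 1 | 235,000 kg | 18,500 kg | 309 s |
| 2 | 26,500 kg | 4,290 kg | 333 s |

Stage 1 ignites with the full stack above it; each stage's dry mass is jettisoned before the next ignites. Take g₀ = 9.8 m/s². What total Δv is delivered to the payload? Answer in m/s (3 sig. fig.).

Ignition mass of stage 1 = 235,000+18,500 + 26,500+4,290 + 5,750 = 290,040 kg.
Stage 1: m₀ = 290,040 kg, m_f = 290,040 − 235,000 = 55,040 kg; Δv = 309×9.8×ln(5.27) = 3028.2×1.6620 ≈ 5033 m/s.
Stage 2: m₀ = 36,540 kg, m_f = 36,540 − 26,500 = 10,040 kg; Δv = 333×9.8×ln(3.639) = 3263.4×1.2918 ≈ 4216 m/s.
Total Δv = 5033 + 4216 = 9249 m/s.

Δv ≈ 9250 m/s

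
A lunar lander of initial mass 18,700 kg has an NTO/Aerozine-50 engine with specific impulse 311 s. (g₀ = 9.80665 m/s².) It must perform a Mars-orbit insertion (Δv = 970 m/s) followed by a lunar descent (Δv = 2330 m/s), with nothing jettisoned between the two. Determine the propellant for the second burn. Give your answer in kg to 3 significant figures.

propellant for the second burn ≈ 7270 kg

v_e = Isp · g₀ = 311 × 9.80665 = 3049.9 m/s.
After the first burn: m = 18700 × exp(−970/3049.9) = 18700 × 0.72757 = 13,605.6 kg.
After the second burn: m = 13,605.6 × exp(−2330/3049.9) = 13,605.6 × 0.46581 = 6,337.62 kg.
Second-burn propellant = 13,605.6 − 6,337.62 = 7,267.98 kg.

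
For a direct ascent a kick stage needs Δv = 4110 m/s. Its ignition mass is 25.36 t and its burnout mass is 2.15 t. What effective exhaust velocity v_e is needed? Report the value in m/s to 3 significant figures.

ln(m₀/m_f) = ln(25360/2150) = ln(11.8) = 2.4677.
From the ideal rocket equation, v_e = Δv / ln(m₀/m_f) = 4110 / 2.4677 = 1665.5 m/s.

v_e ≈ 1670 m/s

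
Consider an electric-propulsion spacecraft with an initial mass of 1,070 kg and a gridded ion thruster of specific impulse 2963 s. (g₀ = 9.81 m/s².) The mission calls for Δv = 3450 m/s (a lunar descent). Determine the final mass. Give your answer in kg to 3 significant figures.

final mass ≈ 950 kg

v_e = Isp · g₀ = 2963 × 9.81 = 29067.0 m/s.
m₀/m_f = exp(Δv / v_e) = exp(3450 / 29067.0) = exp(0.1187) = 1.1260.
m_f = m₀ / 1.1260 = 1,070 / 1.1260 = 950.266 kg.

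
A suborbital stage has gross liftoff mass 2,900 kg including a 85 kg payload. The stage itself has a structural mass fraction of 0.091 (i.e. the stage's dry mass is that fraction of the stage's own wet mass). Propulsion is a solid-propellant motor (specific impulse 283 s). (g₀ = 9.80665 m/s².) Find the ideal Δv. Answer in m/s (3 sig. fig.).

Δv ≈ 5940 m/s

Stage wet mass = m₀ − payload = 2,900 − 85 = 2,815 kg.
Stage dry mass = ε × stage wet mass = 0.091 × 2,815 = 256.165 kg.
Burnout mass m_f = stage dry + payload = 256.165 + 85 = 341.165 kg.
v_e = Isp · g₀ = 283 × 9.80665 = 2775.3 m/s.
Δv = v_e · ln(2,900/341.165) = 2775.3 × ln(8.5) = 2775.3 × 2.1401 ≈ 5939 m/s.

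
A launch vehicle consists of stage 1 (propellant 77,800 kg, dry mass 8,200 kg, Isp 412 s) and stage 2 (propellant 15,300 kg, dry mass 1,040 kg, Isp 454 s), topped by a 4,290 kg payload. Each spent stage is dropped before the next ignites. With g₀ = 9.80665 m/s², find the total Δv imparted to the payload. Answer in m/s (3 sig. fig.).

Ignition mass of stage 1 = 77,800+8,200 + 15,300+1,040 + 4,290 = 106,630 kg.
Stage 1: m₀ = 106,630 kg, m_f = 106,630 − 77,800 = 28,830 kg; Δv = 412×9.80665×ln(3.699) = 4040.3×1.3079 ≈ 5285 m/s.
Stage 2: m₀ = 20,630 kg, m_f = 20,630 − 15,300 = 5,330 kg; Δv = 454×9.80665×ln(3.871) = 4452.2×1.3534 ≈ 6026 m/s.
Total Δv = 5285 + 6026 = 11311 m/s.

Δv ≈ 11300 m/s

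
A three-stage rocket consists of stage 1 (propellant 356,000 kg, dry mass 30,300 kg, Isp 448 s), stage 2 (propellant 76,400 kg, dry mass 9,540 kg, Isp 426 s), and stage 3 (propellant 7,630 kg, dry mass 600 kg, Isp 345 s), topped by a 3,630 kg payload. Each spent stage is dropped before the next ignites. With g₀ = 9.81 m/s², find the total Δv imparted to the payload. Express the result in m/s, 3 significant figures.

Ignition mass of stage 1 = 356,000+30,300 + 76,400+9,540 + 7,630+600 + 3,630 = 484,100 kg.
Stage 1: m₀ = 484,100 kg, m_f = 484,100 − 356,000 = 128,100 kg; Δv = 448×9.81×ln(3.779) = 4394.9×1.3295 ≈ 5843 m/s.
Stage 2: m₀ = 97,800 kg, m_f = 97,800 − 76,400 = 21,400 kg; Δv = 426×9.81×ln(4.57) = 4179.1×1.5195 ≈ 6350 m/s.
Stage 3: m₀ = 11,860 kg, m_f = 11,860 − 7,630 = 4,230 kg; Δv = 345×9.81×ln(2.804) = 3384.5×1.0310 ≈ 3489 m/s.
Total Δv = 5843 + 6350 + 3489 = 15682 m/s.

Δv ≈ 15700 m/s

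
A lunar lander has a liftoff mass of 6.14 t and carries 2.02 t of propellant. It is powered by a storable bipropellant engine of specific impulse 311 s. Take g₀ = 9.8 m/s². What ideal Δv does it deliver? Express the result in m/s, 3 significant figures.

Δv ≈ 1220 m/s

v_e = Isp · g₀ = 311 × 9.8 = 3047.8 m/s.
m_f = m₀ − m_prop = 6.14 − 2.02 = 4.12 t.
By the Tsiolkovsky rocket equation, Δv = v_e · ln(m₀/m_f) = 3047.8 × ln(1.49) = 3047.8 × 0.3990 ≈ 1216.0 m/s.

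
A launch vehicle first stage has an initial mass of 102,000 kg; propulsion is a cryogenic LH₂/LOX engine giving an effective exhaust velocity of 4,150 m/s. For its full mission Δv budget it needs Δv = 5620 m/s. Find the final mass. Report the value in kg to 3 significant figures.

final mass ≈ 26300 kg

By the Tsiolkovsky rocket equation, m₀/m_f = exp(Δv / v_e) = exp(5620 / 4150.0) = exp(1.3542) = 3.8737.
m_f = m₀ / 3.8737 = 102,000 / 3.8737 = 26,331.4 kg.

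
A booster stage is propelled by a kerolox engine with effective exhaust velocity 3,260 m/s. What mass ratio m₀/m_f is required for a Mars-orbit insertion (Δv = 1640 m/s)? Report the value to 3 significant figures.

mass ratio ≈ 1.65

Rocket equation: m₀/m_f = exp(Δv / v_e) = exp(1640 / 3260.0) = exp(0.5031) = 1.6538.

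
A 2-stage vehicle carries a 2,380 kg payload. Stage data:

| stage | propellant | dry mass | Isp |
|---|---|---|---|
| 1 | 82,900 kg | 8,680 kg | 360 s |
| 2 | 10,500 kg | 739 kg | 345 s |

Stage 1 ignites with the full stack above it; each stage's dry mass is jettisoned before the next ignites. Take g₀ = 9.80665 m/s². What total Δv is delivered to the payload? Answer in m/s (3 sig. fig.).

Ignition mass of stage 1 = 82,900+8,680 + 10,500+739 + 2,380 = 105,199 kg.
Stage 1: m₀ = 105,199 kg, m_f = 105,199 − 82,900 = 22,299 kg; Δv = 360×9.80665×ln(4.718) = 3530.4×1.5513 ≈ 5477 m/s.
Stage 2: m₀ = 13,619 kg, m_f = 13,619 − 10,500 = 3,119 kg; Δv = 345×9.80665×ln(4.366) = 3383.3×1.4740 ≈ 4987 m/s.
Total Δv = 5477 + 4987 = 10464 m/s.

Δv ≈ 10500 m/s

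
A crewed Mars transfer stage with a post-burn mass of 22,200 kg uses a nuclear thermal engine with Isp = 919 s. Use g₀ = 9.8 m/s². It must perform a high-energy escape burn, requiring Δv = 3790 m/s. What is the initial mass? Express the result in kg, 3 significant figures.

initial mass ≈ 33800 kg

v_e = Isp · g₀ = 919 × 9.8 = 9006.2 m/s.
From the ideal rocket equation, m₀/m_f = exp(Δv / v_e) = exp(3790 / 9006.2) = exp(0.4208) = 1.5232.
m₀ = m_f × 1.5232 = 22,200 × 1.5232 = 33,815 kg.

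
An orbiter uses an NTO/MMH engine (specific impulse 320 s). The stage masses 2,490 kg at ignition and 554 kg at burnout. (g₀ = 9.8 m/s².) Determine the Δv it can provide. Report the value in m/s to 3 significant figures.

v_e = Isp · g₀ = 320 × 9.8 = 3136.0 m/s.
Rocket equation: Δv = v_e · ln(m₀/m_f) = 3136.0 × ln(4.495) = 3136.0 × 1.5029 ≈ 4713.0 m/s.

Δv ≈ 4710 m/s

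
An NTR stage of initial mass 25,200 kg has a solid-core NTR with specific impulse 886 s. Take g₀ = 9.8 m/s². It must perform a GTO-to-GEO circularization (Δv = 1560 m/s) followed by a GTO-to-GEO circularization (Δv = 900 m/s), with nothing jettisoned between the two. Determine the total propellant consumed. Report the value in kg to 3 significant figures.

total propellant consumed ≈ 6220 kg

v_e = Isp · g₀ = 886 × 9.8 = 8682.8 m/s.
After the first burn: m = 25200 × exp(−1560/8682.8) = 25200 × 0.83555 = 21,055.9 kg.
After the second burn: m = 21,055.9 × exp(−900/8682.8) = 21,055.9 × 0.90154 = 18,982.7 kg.
Total propellant = m₀ − m_final = 25200 − 18,982.7 = 6,217.3 kg.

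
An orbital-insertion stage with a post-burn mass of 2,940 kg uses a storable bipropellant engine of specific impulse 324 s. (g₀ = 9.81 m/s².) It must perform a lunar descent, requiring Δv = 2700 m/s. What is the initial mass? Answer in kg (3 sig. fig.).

initial mass ≈ 6870 kg

v_e = Isp · g₀ = 324 × 9.81 = 3178.4 m/s.
m₀/m_f = exp(Δv / v_e) = exp(2700 / 3178.4) = exp(0.8495) = 2.3384.
m₀ = m_f × 2.3384 = 2,940 × 2.3384 = 6,874.9 kg.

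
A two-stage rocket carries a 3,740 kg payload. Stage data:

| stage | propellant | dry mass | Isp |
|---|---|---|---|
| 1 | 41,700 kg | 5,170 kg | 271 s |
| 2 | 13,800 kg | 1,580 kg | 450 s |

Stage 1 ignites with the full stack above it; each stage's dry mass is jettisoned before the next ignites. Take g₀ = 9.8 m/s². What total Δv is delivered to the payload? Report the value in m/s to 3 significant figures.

Δv ≈ 8300 m/s

Ignition mass of stage 1 = 41,700+5,170 + 13,800+1,580 + 3,740 = 65,990 kg.
Stage 1: m₀ = 65,990 kg, m_f = 65,990 − 41,700 = 24,290 kg; Δv = 271×9.8×ln(2.717) = 2655.8×0.9994 ≈ 2654 m/s.
Stage 2: m₀ = 19,120 kg, m_f = 19,120 − 13,800 = 5,320 kg; Δv = 450×9.8×ln(3.594) = 4410.0×1.2793 ≈ 5642 m/s.
Total Δv = 2654 + 5642 = 8296 m/s.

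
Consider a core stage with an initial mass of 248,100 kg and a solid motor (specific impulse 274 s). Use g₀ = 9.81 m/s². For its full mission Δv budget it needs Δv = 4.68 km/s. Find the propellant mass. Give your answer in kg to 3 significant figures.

propellant mass ≈ 205000 kg

v_e = Isp · g₀ = 274 × 9.81 = 2687.9 m/s.
m₀/m_f = exp(Δv / v_e) = exp(4680 / 2687.9) = exp(1.7411) = 5.7037.
m_f = 248,100 / 5.7037 = 43,498.1 kg, so propellant = m₀ − m_f = 248,100 − 43,498.1 = 204,601.9 kg.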